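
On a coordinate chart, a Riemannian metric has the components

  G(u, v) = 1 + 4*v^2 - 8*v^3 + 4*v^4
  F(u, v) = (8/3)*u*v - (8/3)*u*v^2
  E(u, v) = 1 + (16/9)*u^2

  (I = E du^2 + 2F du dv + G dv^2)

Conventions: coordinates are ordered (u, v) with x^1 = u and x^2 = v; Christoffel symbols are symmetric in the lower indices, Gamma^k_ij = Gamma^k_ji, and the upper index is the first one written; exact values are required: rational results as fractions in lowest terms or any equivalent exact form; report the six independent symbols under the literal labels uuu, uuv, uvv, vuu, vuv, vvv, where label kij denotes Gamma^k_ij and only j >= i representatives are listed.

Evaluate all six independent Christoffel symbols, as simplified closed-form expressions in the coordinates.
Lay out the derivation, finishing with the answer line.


E = 1 + (16/9)*u^2; F = (8/3)*u*v - (8/3)*u*v^2; G = 1 + 4*v^2 - 8*v^3 + 4*v^4
Gamma^k_ij = (1/2) g^{kl} (d_i g_jl + d_j g_il - d_l g_ij), with g^inv = (1/(EG-F^2)) [[G, -F], [-F, E]]
first partials: E_u = (32/9)*u, E_v = 0, F_u = (8/3)*v - (8/3)*v^2, F_v = (8/3)*u - (16/3)*u*v, G_u = 0, G_v = 8*v - 24*v^2 + 16*v^3
D = EG - F^2 = 1 + 4*v^2 + (16/9)*u^2 - 8*v^3 + 4*v^4
expanded: Gamma^u_uu = (G E_u - 2F F_u + F E_v)/(2D), Gamma^u_uv = (G E_v - F G_u)/(2D), Gamma^u_vv = (2G F_v - G G_u - F G_v)/(2D), Gamma^v_uu = (2E F_u - E E_v - F E_u)/(2D), Gamma^v_uv = (E G_u - F E_v)/(2D), Gamma^v_vv = (E G_v - 2F F_v + F G_u)/(2D); substitute and cancel common factors

Answer: Gamma_uuu = 16*u/(16*u^2 + 36*v^4 - 72*v^3 + 36*v^2 + 9), Gamma_uuv = 0, Gamma_uvv = (-48*u*v + 24*u)/(16*u^2 + 36*v^4 - 72*v^3 + 36*v^2 + 9), Gamma_vuu = (-24*v^2 + 24*v)/(16*u^2 + 36*v^4 - 72*v^3 + 36*v^2 + 9), Gamma_vuv = 0, Gamma_vvv = (72*v^3 - 108*v^2 + 36*v)/(16*u^2 + 36*v^4 - 72*v^3 + 36*v^2 + 9)


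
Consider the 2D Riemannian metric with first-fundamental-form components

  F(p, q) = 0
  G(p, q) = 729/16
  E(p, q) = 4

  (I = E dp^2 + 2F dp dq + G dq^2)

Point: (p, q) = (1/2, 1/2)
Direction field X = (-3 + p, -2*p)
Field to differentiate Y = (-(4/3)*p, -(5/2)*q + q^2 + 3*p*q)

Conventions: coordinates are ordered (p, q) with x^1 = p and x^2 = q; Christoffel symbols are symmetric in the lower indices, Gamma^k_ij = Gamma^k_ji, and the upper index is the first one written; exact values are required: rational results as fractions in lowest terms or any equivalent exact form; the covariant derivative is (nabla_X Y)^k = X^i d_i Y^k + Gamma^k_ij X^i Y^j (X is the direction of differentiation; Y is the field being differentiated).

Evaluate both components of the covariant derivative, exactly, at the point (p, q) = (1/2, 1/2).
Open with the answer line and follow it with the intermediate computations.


Answer: (nabla_X Y)^p = 10/3, (nabla_X Y)^q = -15/4

E = 4, F = 0, G = 729/16 at the point
E_p = 0, E_q = 0, F_p = 0, F_q = 0, G_p = 0, G_q = 0
EG - F^2 = 729/4;  g^inv = (4/729) * [[729/16, 0], [0, 4]]
first-kind symbols [ij,l] = (1/2)(d_i g_jl + d_j g_il - d_l g_ij): [pp,p] = E_p/2 = 0, [pp,q] = F_p - E_q/2 = 0, [pq,p] = E_q/2 = 0, [pq,q] = G_p/2 = 0, [qq,p] = F_q - G_p/2 = 0, [qq,q] = G_q/2 = 0
Gamma^p_ij = (G*[ij,p] - F*[ij,q])/(EG - F^2), Gamma^q_ij = (E*[ij,q] - F*[ij,p])/(EG - F^2)
Gamma_ppp = 0, Gamma_ppq = 0, Gamma_pqq = 0, Gamma_qpp = 0, Gamma_qpq = 0, Gamma_qqq = 0
X = (-5/2, -1), Y = (-2/3, -1/4) at the point


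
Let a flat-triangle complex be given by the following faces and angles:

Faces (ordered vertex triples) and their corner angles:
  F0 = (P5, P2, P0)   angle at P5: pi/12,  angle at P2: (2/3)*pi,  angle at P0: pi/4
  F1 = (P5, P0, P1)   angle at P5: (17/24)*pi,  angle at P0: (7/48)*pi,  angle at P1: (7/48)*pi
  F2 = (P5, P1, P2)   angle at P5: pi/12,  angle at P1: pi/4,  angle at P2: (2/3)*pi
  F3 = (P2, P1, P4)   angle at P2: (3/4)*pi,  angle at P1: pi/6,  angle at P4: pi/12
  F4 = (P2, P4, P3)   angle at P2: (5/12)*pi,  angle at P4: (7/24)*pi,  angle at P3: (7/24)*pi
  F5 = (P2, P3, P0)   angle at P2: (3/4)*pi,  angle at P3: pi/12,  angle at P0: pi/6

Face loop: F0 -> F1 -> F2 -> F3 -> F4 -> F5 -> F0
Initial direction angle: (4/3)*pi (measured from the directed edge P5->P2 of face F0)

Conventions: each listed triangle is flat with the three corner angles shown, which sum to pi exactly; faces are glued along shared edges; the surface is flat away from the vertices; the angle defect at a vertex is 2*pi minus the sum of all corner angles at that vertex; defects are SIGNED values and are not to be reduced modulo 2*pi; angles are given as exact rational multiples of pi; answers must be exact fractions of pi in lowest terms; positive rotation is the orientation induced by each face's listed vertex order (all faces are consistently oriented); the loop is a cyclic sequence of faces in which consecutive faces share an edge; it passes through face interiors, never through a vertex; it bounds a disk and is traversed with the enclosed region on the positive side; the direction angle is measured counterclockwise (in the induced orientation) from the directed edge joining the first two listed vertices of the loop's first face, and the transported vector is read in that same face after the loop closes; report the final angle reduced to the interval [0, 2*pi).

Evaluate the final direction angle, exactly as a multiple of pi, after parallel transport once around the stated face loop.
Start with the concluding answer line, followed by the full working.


Answer: final direction angle = (29/24)*pi

enclosed vertex P2: corner angles sum to (13/4)*pi, defect = 2*pi - (13/4)*pi = (-5/4)*pi
enclosed vertex P5: corner angles sum to (7/8)*pi, defect = 2*pi - (7/8)*pi = (9/8)*pi
by Gauss-Bonnet the loop rotates the vector by the enclosed defect sum (positive orientation, mod 2*pi)
final angle = (4/3)*pi - pi/8 = (29/24)*pi (mod 2*pi)


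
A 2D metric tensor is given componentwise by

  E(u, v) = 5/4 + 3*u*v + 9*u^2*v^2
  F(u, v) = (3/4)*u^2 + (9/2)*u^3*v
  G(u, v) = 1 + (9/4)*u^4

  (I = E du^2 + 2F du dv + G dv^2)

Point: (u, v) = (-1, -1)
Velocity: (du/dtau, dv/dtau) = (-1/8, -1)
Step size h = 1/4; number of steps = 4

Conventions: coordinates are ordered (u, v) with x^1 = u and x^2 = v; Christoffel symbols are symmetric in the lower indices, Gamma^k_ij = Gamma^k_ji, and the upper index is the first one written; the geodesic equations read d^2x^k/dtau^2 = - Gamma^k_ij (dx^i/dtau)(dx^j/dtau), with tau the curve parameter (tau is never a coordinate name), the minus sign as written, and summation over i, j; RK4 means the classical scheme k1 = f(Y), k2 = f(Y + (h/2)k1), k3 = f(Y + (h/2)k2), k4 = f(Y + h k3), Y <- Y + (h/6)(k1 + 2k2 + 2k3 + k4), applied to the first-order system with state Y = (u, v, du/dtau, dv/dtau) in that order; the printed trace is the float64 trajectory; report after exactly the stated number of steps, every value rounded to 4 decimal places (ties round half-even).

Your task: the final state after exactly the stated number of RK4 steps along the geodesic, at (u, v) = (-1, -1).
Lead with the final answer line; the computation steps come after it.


Answer: u = -1.0720, v = -1.9804, du/dtau = -0.0411, dv/dtau = -0.9708

f(Y) = (du/dtau, dv/dtau, -Gamma^u_ij Y'^i Y'^j, -Gamma^v_ij Y'^i Y'^j) with the Gammas evaluated at the stage position; h = 0.250000; intermediate values shown to 6 dp
step 0: u = -1.0000, v = -1.0000, du/dtau = -0.1250, dv/dtau = -1.0000
step 1:
  k1: at (u, v) = (-1.000000, -1.000000), (du/dtau, dv/dtau) = (-0.125000, -1.000000); Gamma_uuu = -0.677419, Gamma_uuv = -0.677419, Gamma_uvv = 0.000000, Gamma_vuu = -0.290323, Gamma_vuv = -0.290323, Gamma_vvv = 0.000000; k1 = (-0.125000, -1.000000, 0.179940, 0.077117)
  k2: at (u, v) = (-1.015625, -1.125000), (du/dtau, dv/dtau) = (-0.102508, -0.990360); Gamma_uuu = -0.704323, Gamma_uuv = -0.635847, Gamma_uvv = 0.000000, Gamma_vuu = -0.277452, Gamma_vuv = -0.250478, Gamma_vvv = 0.000000; k2 = (-0.102508, -0.990360, 0.136503, 0.053772)
  k3: at (u, v) = (-1.012813, -1.123795), (du/dtau, dv/dtau) = (-0.107937, -0.993278); Gamma_uuu = -0.706072, Gamma_uuv = -0.636343, Gamma_uvv = 0.000000, Gamma_vuu = -0.277532, Gamma_vuv = -0.250124, Gamma_vvv = 0.000000; k3 = (-0.107937, -0.993278, 0.144673, 0.056866)
  k4: at (u, v) = (-1.026984, -1.248320), (du/dtau, dv/dtau) = (-0.088832, -0.985784); Gamma_uuu = -0.726893, Gamma_uuv = -0.598010, Gamma_uvv = 0.000000, Gamma_vuu = -0.264605, Gamma_vuv = -0.217689, Gamma_vvv = 0.000000; k4 = (-0.088832, -0.985784, 0.110470, 0.040214)
  Y <- Y + (h/6)(k1 + 2k2 + 2k3 + k4): u = -1.0264, v = -1.2480, du/dtau = -0.0895, dv/dtau = -0.9859
step 2:
  k1: at (u, v) = (-1.026447, -1.248044), (du/dtau, dv/dtau) = (-0.089468, -0.985891); Gamma_uuu = -0.727232, Gamma_uuv = -0.598107, Gamma_uvv = 0.000000, Gamma_vuu = -0.264626, Gamma_vuv = -0.217640, Gamma_vvv = 0.000000; k1 = (-0.089468, -0.985891, 0.111335, 0.040512)
  k2: at (u, v) = (-1.037630, -1.371281), (du/dtau, dv/dtau) = (-0.075551, -0.980827); Gamma_uuu = -0.744545, Gamma_uuv = -0.563387, Gamma_uvv = 0.000000, Gamma_vuu = -0.252158, Gamma_vuv = -0.190804, Gamma_vvv = 0.000000; k2 = (-0.075551, -0.980827, 0.087747, 0.029718)
  k3: at (u, v) = (-1.035891, -1.370648), (du/dtau, dv/dtau) = (-0.078500, -0.982177); Gamma_uuu = -0.745731, Gamma_uuv = -0.563599, Gamma_uvv = 0.000000, Gamma_vuu = -0.252196, Gamma_vuv = -0.190601, Gamma_vvv = 0.000000; k3 = (-0.078500, -0.982177, 0.091503, 0.030945)
  k4: at (u, v) = (-1.046072, -1.493588), (du/dtau, dv/dtau) = (-0.066592, -0.978155); Gamma_uuu = -0.759532, Gamma_uuv = -0.531957, Gamma_uvv = 0.000000, Gamma_vuu = -0.240341, Gamma_vuv = -0.168329, Gamma_vvv = 0.000000; k4 = (-0.066592, -0.978155, 0.072669, 0.022995)
  Y <- Y + (h/6)(k1 + 2k2 + 2k3 + k4): u = -1.0458, v = -1.4935, du/dtau = -0.0669, dv/dtau = -0.9782
step 3:
  k1: at (u, v) = (-1.045787, -1.493463), (du/dtau, dv/dtau) = (-0.066864, -0.978190); Gamma_uuu = -0.759727, Gamma_uuv = -0.531993, Gamma_uvv = 0.000000, Gamma_vuu = -0.240349, Gamma_vuv = -0.168302, Gamma_vvv = 0.000000; k1 = (-0.066864, -0.978190, 0.072987, 0.023090)
  k2: at (u, v) = (-1.054145, -1.615737), (du/dtau, dv/dtau) = (-0.057741, -0.975304); Gamma_uuu = -0.771456, Gamma_uuv = -0.503316, Gamma_uvv = 0.000000, Gamma_vuu = -0.229227, Gamma_vuv = -0.149553, Gamma_vvv = 0.000000; k2 = (-0.057741, -0.975304, 0.059260, 0.017608)
  k3: at (u, v) = (-1.053004, -1.615376), (du/dtau, dv/dtau) = (-0.059456, -0.975989); Gamma_uuu = -0.772268, Gamma_uuv = -0.503413, Gamma_uvv = 0.000000, Gamma_vuu = -0.229245, Gamma_vuv = -0.149436, Gamma_vvv = 0.000000; k3 = (-0.059456, -0.975989, 0.061155, 0.018154)
  k4: at (u, v) = (-1.060651, -1.737460), (du/dtau, dv/dtau) = (-0.051575, -0.973652); Gamma_uuu = -0.781848, Gamma_uuv = -0.477287, Gamma_uvv = 0.000000, Gamma_vuu = -0.218851, Gamma_vuv = -0.133600, Gamma_vvv = 0.000000; k4 = (-0.051575, -0.973652, 0.050015, 0.014000)
  Y <- Y + (h/6)(k1 + 2k2 + 2k3 + k4): u = -1.0605, v = -1.7374, du/dtau = -0.0517, dv/dtau = -0.9737
step 4:
  k1: at (u, v) = (-1.060488, -1.737398), (du/dtau, dv/dtau) = (-0.051704, -0.973664); Gamma_uuu = -0.781964, Gamma_uuv = -0.477302, Gamma_uvv = 0.000000, Gamma_vuu = -0.218854, Gamma_vuv = -0.133586, Gamma_vvv = 0.000000; k1 = (-0.051704, -0.973664, 0.050148, 0.014035)
  k2: at (u, v) = (-1.066951, -1.859106), (du/dtau, dv/dtau) = (-0.045436, -0.971910); Gamma_uuu = -0.790239, Gamma_uuv = -0.453523, Gamma_uvv = 0.000000, Gamma_vuu = -0.209185, Gamma_vuv = -0.120052, Gamma_vvv = 0.000000; k2 = (-0.045436, -0.971910, 0.041686, 0.011035)
  k3: at (u, v) = (-1.066168, -1.858886), (du/dtau, dv/dtau) = (-0.046494, -0.972285); Gamma_uuu = -0.790809, Gamma_uuv = -0.453570, Gamma_uvv = 0.000000, Gamma_vuu = -0.209193, Gamma_vuv = -0.119983, Gamma_vvv = 0.000000; k3 = (-0.046494, -0.972285, 0.042717, 0.011300)
  k4: at (u, v) = (-1.072112, -1.980469), (du/dtau, dv/dtau) = (-0.041025, -0.970839); Gamma_uuu = -0.797705, Gamma_uuv = -0.431832, Gamma_uvv = 0.000000, Gamma_vuu = -0.200201, Gamma_vuv = -0.108377, Gamma_vvv = 0.000000; k4 = (-0.041025, -0.970839, 0.035741, 0.008970)
  Y <- Y + (h/6)(k1 + 2k2 + 2k3 + k4): u = -1.0720, v = -1.9804, du/dtau = -0.0411, dv/dtau = -0.9708


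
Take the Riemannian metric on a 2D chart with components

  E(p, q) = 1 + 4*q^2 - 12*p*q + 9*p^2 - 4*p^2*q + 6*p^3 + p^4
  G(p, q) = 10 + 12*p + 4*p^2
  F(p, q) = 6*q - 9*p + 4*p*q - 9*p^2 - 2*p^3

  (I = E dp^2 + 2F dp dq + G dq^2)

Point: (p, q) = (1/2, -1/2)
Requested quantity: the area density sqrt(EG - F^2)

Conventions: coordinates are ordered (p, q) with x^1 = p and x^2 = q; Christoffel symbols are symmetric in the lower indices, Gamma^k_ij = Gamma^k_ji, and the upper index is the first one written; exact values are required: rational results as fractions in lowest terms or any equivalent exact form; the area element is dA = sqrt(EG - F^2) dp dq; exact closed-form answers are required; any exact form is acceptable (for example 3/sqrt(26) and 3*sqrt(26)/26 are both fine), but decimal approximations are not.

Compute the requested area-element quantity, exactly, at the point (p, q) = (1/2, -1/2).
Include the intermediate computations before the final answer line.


E = 137/16, F = -11, G = 17; EG - F^2 = 393/16

Answer: sqrt(EG - F^2) = sqrt(393)/4


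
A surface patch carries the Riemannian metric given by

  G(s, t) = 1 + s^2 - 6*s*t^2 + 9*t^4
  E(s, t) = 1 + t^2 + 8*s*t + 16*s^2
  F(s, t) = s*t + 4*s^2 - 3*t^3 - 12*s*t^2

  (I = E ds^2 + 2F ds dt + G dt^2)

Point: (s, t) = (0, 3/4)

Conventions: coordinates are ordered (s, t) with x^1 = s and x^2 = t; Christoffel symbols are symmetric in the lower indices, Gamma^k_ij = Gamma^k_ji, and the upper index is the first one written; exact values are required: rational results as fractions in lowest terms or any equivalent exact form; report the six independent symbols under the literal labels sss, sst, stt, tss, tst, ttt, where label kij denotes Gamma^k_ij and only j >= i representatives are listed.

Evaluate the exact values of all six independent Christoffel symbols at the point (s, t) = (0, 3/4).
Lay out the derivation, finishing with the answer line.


E = 25/16, F = -81/64, G = 985/256 at the point
E_s = 6, E_t = 3/2, F_s = -6, F_t = -81/16, G_s = -27/8, G_t = 243/16
EG - F^2 = 1129/256;  g^inv = (256/1129) * [[985/256, 81/64], [81/64, 25/16]]
first-kind symbols [ij,l] = (1/2)(d_i g_jl + d_j g_il - d_l g_ij): [ss,s] = E_s/2 = 3, [ss,t] = F_s - E_t/2 = -27/4, [st,s] = E_t/2 = 3/4, [st,t] = G_s/2 = -27/16, [tt,s] = F_t - G_s/2 = -27/8, [tt,t] = G_t/2 = 243/32
Gamma^s_ij = (G*[ij,s] - F*[ij,t])/(EG - F^2), Gamma^t_ij = (E*[ij,t] - F*[ij,s])/(EG - F^2)

Answer: Gamma_sss = 768/1129, Gamma_sst = 192/1129, Gamma_stt = -864/1129, Gamma_tss = -1728/1129, Gamma_tst = -432/1129, Gamma_ttt = 1944/1129


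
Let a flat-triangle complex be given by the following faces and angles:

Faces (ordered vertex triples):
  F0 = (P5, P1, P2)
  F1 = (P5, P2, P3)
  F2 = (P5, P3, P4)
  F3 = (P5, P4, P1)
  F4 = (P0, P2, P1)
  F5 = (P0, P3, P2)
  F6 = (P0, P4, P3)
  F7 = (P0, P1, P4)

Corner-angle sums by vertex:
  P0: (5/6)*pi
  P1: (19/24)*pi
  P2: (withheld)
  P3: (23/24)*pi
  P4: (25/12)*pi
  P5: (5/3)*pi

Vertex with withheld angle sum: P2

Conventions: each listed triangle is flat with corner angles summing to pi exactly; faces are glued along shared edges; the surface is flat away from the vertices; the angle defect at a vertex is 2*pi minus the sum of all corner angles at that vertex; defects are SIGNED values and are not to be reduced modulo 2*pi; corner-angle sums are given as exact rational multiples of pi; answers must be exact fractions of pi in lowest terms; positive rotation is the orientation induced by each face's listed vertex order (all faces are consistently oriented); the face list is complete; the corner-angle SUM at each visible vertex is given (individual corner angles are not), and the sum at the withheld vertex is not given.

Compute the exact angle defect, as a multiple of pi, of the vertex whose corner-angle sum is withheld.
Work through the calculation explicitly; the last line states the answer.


V = 6, E = 12, F = 8; chi = V - E + F = 2
Gauss-Bonnet: total defect = 2*pi*chi = 4*pi; visible defects sum to (11/3)*pi

Answer: defect(P2) = pi/3


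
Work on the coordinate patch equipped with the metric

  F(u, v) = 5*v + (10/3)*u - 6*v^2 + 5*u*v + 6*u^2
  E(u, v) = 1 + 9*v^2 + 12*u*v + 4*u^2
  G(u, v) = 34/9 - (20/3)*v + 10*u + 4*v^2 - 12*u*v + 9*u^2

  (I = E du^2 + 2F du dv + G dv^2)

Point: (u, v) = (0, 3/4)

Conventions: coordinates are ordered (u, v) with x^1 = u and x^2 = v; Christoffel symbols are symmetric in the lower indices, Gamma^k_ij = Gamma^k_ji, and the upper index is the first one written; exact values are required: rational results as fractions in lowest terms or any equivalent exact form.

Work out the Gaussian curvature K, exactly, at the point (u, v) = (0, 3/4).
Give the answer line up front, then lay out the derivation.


Answer: K = -269568/769129

E = 97/16, F = 3/8, G = 37/36, EG - F^2 = 877/144 at the point
E_u = 9, E_v = 27/2, F_u = 85/12, F_v = -4, G_u = 1, G_v = -2/3
E_vv = 18, F_uv = 5, G_uu = 18
Apply the Brioschi formula K = (det M1 - det M2)/(EG - F^2)^2 over the derivative matrices of E, F, G.
M1 = [[-E_vv/2 + F_uv - G_uu/2, E_u/2, F_u - E_v/2], [F_v - G_u/2, E, F], [G_v/2, F, G]] = [[-13, 9/2, 1/3], [-9/2, 97/16, 3/8], [-1/3, 3/8, 37/36]]; det M1 = -941/16
M2 = [[0, E_v/2, G_u/2], [E_v/2, E, F], [G_u/2, F, G]] = [[0, 27/4, 1/2], [27/4, 97/16, 3/8], [1/2, 3/8, 37/36]]; det M2 = -733/16
det M1 - det M2 = -13; K = -13 / (877/144)^2 = -269568/769129


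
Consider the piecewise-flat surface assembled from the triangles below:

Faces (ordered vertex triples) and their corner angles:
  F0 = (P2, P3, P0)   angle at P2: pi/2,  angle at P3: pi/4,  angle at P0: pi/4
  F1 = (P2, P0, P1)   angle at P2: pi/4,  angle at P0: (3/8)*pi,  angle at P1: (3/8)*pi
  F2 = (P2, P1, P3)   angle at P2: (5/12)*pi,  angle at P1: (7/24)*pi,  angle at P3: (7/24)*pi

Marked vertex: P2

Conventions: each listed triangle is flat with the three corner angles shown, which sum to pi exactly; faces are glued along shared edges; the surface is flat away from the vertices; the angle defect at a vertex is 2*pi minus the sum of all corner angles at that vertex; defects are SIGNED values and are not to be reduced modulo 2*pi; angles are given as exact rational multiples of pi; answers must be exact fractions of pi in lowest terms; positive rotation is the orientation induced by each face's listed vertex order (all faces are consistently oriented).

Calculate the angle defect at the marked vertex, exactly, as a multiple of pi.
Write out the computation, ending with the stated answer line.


Sum of corner angles at P2: (7/6)*pi
defect = 2*pi - (7/6)*pi

Answer: defect(P2) = (5/6)*pi


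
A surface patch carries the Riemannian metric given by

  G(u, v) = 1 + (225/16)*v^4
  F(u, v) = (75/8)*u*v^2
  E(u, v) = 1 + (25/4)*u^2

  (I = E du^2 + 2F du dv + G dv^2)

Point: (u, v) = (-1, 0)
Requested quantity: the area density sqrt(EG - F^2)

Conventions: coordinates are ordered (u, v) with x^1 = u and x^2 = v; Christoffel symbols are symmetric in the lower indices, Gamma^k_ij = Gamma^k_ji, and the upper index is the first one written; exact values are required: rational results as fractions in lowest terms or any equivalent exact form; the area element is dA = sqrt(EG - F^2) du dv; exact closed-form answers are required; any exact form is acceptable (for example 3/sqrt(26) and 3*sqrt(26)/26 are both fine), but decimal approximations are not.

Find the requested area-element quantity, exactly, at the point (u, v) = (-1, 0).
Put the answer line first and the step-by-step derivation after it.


Answer: sqrt(EG - F^2) = sqrt(29)/2

E = 29/4, F = 0, G = 1; EG - F^2 = 29/4


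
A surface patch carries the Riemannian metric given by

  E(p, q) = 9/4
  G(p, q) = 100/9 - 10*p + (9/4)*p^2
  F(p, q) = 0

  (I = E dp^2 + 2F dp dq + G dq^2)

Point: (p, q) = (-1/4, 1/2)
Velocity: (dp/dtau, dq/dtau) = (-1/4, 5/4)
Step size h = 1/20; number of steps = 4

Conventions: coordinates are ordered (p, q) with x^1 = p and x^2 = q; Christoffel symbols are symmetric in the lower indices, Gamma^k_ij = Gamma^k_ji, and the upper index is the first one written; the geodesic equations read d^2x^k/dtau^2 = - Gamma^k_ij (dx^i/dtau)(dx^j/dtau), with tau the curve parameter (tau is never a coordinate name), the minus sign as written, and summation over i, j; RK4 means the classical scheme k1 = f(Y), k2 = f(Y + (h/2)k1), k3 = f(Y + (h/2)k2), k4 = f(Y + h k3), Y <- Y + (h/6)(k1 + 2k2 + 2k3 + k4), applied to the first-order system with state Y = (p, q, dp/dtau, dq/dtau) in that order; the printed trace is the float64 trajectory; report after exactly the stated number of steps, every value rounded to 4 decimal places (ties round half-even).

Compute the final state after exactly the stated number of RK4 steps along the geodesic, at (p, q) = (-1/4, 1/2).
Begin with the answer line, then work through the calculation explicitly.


Answer: p = -0.3746, q = 0.7403, dp/dtau = -0.9783, dq/dtau = 1.1329

f(Y) = (dp/dtau, dq/dtau, -Gamma^p_ij Y'^i Y'^j, -Gamma^q_ij Y'^i Y'^j) with the Gammas evaluated at the stage position; h = 0.050000; intermediate values shown to 6 dp
step 0: p = -0.2500, q = 0.5000, dp/dtau = -0.2500, dq/dtau = 1.2500
step 1:
  k1: at (p, q) = (-0.250000, 0.500000), (dp/dtau, dq/dtau) = (-0.250000, 1.250000); Gamma_ppp = 0.000000, Gamma_ppq = 0.000000, Gamma_pqq = 2.472222, Gamma_qpp = 0.000000, Gamma_qpq = -0.404494, Gamma_qqq = 0.000000; k1 = (-0.250000, 1.250000, -3.862847, -0.252809)
  k2: at (p, q) = (-0.256250, 0.531250), (dp/dtau, dq/dtau) = (-0.346571, 1.243680); Gamma_ppp = 0.000000, Gamma_ppq = 0.000000, Gamma_pqq = 2.478472, Gamma_qpp = 0.000000, Gamma_qpq = -0.403474, Gamma_qqq = 0.000000; k2 = (-0.346571, 1.243680, -3.833551, -0.347814)
  k3: at (p, q) = (-0.258664, 0.531092), (dp/dtau, dq/dtau) = (-0.345839, 1.241305); Gamma_ppp = 0.000000, Gamma_ppq = 0.000000, Gamma_pqq = 2.480887, Gamma_qpp = 0.000000, Gamma_qpq = -0.403082, Gamma_qqq = 0.000000; k3 = (-0.345839, 1.241305, -3.822642, -0.346079)
  k4: at (p, q) = (-0.267292, 0.562065), (dp/dtau, dq/dtau) = (-0.441132, 1.232696); Gamma_ppp = 0.000000, Gamma_ppq = 0.000000, Gamma_pqq = 2.489514, Gamma_qpp = 0.000000, Gamma_qpq = -0.401685, Gamma_qqq = 0.000000; k4 = (-0.441132, 1.232696, -3.782915, -0.436858)
  Y <- Y + (h/6)(k1 + 2k2 + 2k3 + k4): p = -0.2673, q = 0.5621, dp/dtau = -0.4413, dq/dtau = 1.2327
step 2:
  k1: at (p, q) = (-0.267300, 0.562106), (dp/dtau, dq/dtau) = (-0.441318, 1.232688); Gamma_ppp = 0.000000, Gamma_ppq = 0.000000, Gamma_pqq = 2.489522, Gamma_qpp = 0.000000, Gamma_qpq = -0.401684, Gamma_qqq = 0.000000; k1 = (-0.441318, 1.232688, -3.782877, -0.437038)
  k2: at (p, q) = (-0.278333, 0.592923), (dp/dtau, dq/dtau) = (-0.535890, 1.221762); Gamma_ppp = 0.000000, Gamma_ppq = 0.000000, Gamma_pqq = 2.500555, Gamma_qpp = 0.000000, Gamma_qpq = -0.399911, Gamma_qqq = 0.000000; k2 = (-0.535890, 1.221762, -3.732584, -0.523668)
  k3: at (p, q) = (-0.280697, 0.592650), (dp/dtau, dq/dtau) = (-0.534632, 1.219596); Gamma_ppp = 0.000000, Gamma_ppq = 0.000000, Gamma_pqq = 2.502919, Gamma_qpp = 0.000000, Gamma_qpq = -0.399533, Gamma_qqq = 0.000000; k3 = (-0.534632, 1.219596, -3.722879, -0.521020)
  k4: at (p, q) = (-0.294031, 0.623085), (dp/dtau, dq/dtau) = (-0.627462, 1.206637); Gamma_ppp = 0.000000, Gamma_ppq = 0.000000, Gamma_pqq = 2.516253, Gamma_qpp = 0.000000, Gamma_qpq = -0.397416, Gamma_qqq = 0.000000; k4 = (-0.627462, 1.206637, -3.663596, -0.601782)
  Y <- Y + (h/6)(k1 + 2k2 + 2k3 + k4): p = -0.2940, q = 0.6231, dp/dtau = -0.6276, dq/dtau = 1.2066
step 3:
  k1: at (p, q) = (-0.294048, 0.623123), (dp/dtau, dq/dtau) = (-0.627630, 1.206620); Gamma_ppp = 0.000000, Gamma_ppq = 0.000000, Gamma_pqq = 2.516270, Gamma_qpp = 0.000000, Gamma_qpq = -0.397414, Gamma_qqq = 0.000000; k1 = (-0.627630, 1.206620, -3.663516, -0.601931)
  k2: at (p, q) = (-0.309739, 0.653288), (dp/dtau, dq/dtau) = (-0.719217, 1.191571); Gamma_ppp = 0.000000, Gamma_ppq = 0.000000, Gamma_pqq = 2.531961, Gamma_qpp = 0.000000, Gamma_qpq = -0.394951, Gamma_qqq = 0.000000; k2 = (-0.719217, 1.191571, -3.594985, -0.676945)
  k3: at (p, q) = (-0.312029, 0.652912), (dp/dtau, dq/dtau) = (-0.717504, 1.189696); Gamma_ppp = 0.000000, Gamma_ppq = 0.000000, Gamma_pqq = 2.534251, Gamma_qpp = 0.000000, Gamma_qpq = -0.394594, Gamma_qqq = 0.000000; k3 = (-0.717504, 1.189696, -3.586919, -0.673660)
  k4: at (p, q) = (-0.329923, 0.682607), (dp/dtau, dq/dtau) = (-0.806976, 1.172937); Gamma_ppp = 0.000000, Gamma_ppq = 0.000000, Gamma_pqq = 2.552146, Gamma_qpp = 0.000000, Gamma_qpq = -0.391827, Gamma_qqq = 0.000000; k4 = (-0.806976, 1.172937, -3.511191, -0.741753)
  Y <- Y + (h/6)(k1 + 2k2 + 2k3 + k4): p = -0.3299, q = 0.6826, dp/dtau = -0.8071, dq/dtau = 1.1729
step 4:
  k1: at (p, q) = (-0.329949, 0.682640), (dp/dtau, dq/dtau) = (-0.807117, 1.172912); Gamma_ppp = 0.000000, Gamma_ppq = 0.000000, Gamma_pqq = 2.552171, Gamma_qpp = 0.000000, Gamma_qpq = -0.391823, Gamma_qqq = 0.000000; k1 = (-0.807117, 1.172912, -3.511080, -0.741861)
  k2: at (p, q) = (-0.350126, 0.711963), (dp/dtau, dq/dtau) = (-0.894894, 1.154366); Gamma_ppp = 0.000000, Gamma_ppq = 0.000000, Gamma_pqq = 2.572349, Gamma_qpp = 0.000000, Gamma_qpq = -0.388750, Gamma_qqq = 0.000000; k2 = (-0.894894, 1.154366, -3.427809, -0.803184)
  k3: at (p, q) = (-0.352321, 0.711499), (dp/dtau, dq/dtau) = (-0.892812, 1.152833); Gamma_ppp = 0.000000, Gamma_ppq = 0.000000, Gamma_pqq = 2.574543, Gamma_qpp = 0.000000, Gamma_qpq = -0.388418, Gamma_qqq = 0.000000; k3 = (-0.892812, 1.152833, -3.421627, -0.799570)
  k4: at (p, q) = (-0.374589, 0.740282), (dp/dtau, dq/dtau) = (-0.978199, 1.132934); Gamma_ppp = 0.000000, Gamma_ppq = 0.000000, Gamma_pqq = 2.596811, Gamma_qpp = 0.000000, Gamma_qpq = -0.385088, Gamma_qqq = 0.000000; k4 = (-0.978199, 1.132934, -3.333108, -0.853534)
  Y <- Y + (h/6)(k1 + 2k2 + 2k3 + k4): p = -0.3746, q = 0.7403, dp/dtau = -0.9783, dq/dtau = 1.1329


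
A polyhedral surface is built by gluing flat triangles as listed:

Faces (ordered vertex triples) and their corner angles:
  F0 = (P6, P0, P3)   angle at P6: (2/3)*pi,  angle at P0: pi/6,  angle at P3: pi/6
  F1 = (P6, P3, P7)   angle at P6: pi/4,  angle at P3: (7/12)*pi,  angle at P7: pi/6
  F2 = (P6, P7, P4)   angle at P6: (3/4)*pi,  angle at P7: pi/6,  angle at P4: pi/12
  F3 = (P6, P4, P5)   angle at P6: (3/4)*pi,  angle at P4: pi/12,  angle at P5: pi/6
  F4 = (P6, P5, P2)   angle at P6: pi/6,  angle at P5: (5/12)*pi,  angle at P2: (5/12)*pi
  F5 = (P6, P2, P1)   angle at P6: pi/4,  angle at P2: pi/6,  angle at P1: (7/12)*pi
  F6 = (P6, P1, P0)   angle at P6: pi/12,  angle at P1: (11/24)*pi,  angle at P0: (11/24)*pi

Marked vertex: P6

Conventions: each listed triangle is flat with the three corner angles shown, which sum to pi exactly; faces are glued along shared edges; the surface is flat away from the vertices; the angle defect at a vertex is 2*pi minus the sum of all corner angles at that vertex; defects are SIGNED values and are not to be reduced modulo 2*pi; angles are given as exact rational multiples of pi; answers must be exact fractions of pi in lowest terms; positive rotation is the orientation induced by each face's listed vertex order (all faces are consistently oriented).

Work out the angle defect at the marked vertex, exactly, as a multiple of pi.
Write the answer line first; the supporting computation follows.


Answer: defect(P6) = (-11/12)*pi

Sum of corner angles at P6: (35/12)*pi
defect = 2*pi - (35/12)*pi


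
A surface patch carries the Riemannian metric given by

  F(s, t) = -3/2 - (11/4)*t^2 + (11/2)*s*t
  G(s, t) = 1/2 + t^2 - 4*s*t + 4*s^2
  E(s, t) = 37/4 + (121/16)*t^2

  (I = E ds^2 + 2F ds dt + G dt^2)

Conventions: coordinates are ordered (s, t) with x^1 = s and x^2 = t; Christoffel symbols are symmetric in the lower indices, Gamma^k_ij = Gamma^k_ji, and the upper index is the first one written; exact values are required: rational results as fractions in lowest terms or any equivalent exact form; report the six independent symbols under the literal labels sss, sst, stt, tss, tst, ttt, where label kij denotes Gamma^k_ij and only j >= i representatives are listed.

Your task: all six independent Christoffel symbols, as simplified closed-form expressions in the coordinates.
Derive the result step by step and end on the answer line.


E = 37/4 + (121/16)*t^2; F = -3/2 - (11/4)*t^2 + (11/2)*s*t; G = 1/2 + t^2 - 4*s*t + 4*s^2
Gamma^k_ij = (1/2) g^{kl} (d_i g_jl + d_j g_il - d_l g_ij), with g^inv = (1/(EG-F^2)) [[G, -F], [-F, E]]
first partials: E_s = 0, E_t = (121/8)*t, F_s = (11/2)*t, F_t = -(11/2)*t + (11/2)*s, G_s = -4*t + 8*s, G_t = 2*t - 4*s
D = EG - F^2 = 19/8 + (153/32)*t^2 - (41/2)*s*t + 37*s^2
expanded: Gamma^s_ss = (G E_s - 2F F_s + F E_t)/(2D), Gamma^s_st = (G E_t - F G_s)/(2D), Gamma^s_tt = (2G F_t - G G_s - F G_t)/(2D), Gamma^t_ss = (2E F_s - E E_t - F E_s)/(2D), Gamma^t_st = (E G_s - F E_t)/(2D), Gamma^t_tt = (E G_t - 2F F_t + F G_s)/(2D); substitute and cancel common factors

Answer: Gamma_sss = (726*s*t^2 - 363*t^3 - 198*t)/(2368*s^2 - 1312*s*t + 306*t^2 + 152), Gamma_sst = (264*s^2*t - 264*s*t^2 + 192*s + 66*t^3 + 25*t)/(1184*s^2 - 656*s*t + 153*t^2 + 76), Gamma_stt = (192*s^3 - 288*s^2*t + 144*s*t^2 - 72*s - 24*t^3 - 8*t)/(1184*s^2 - 656*s*t + 153*t^2 + 76), Gamma_tss = (-3993*t^3 - 4884*t)/(9472*s^2 - 5248*s*t + 1224*t^2 + 608), Gamma_tst = (-726*s*t^2 + 2368*s + 363*t^3 - 458*t)/(2368*s^2 - 1312*s*t + 306*t^2 + 152), Gamma_ttt = (-264*s^2*t + 264*s*t^2 - 520*s - 66*t^3 + 128*t)/(1184*s^2 - 656*s*t + 153*t^2 + 76)


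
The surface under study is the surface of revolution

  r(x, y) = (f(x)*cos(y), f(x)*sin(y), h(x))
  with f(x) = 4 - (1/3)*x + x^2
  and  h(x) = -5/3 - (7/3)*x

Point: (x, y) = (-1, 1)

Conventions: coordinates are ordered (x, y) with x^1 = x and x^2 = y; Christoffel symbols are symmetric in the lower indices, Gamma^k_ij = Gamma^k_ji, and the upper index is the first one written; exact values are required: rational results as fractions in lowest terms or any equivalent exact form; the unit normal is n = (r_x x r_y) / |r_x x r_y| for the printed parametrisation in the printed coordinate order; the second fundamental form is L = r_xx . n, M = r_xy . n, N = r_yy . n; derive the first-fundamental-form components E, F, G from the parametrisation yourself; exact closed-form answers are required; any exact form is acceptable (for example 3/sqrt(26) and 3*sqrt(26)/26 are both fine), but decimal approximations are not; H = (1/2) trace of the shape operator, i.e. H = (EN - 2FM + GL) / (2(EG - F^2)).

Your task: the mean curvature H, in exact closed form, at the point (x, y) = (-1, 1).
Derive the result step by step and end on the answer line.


f = 16/3, f' = -7/3, f'' = 2, h' = -7/3, h'' = 0
E = 98/9, F = 0, G = 256/9; answer radicand W^2 = 98/9
unnormalised second-form numerators: l = 14/3, m = 0, n = -112/9; L = l/sqrt(98/9), and similarly M = m/sqrt(W^2), N = n/sqrt(W^2)
H = (E*n - 2*F*m + G*l) / (2*(EG - F^2)*sqrt(W^2)); E*n - 2*F*m + G*l = -224/81, EG - F^2 = 25088/81, so H = (-1/224)/sqrt(98/9)

Answer: H = -3*sqrt(2)/3136


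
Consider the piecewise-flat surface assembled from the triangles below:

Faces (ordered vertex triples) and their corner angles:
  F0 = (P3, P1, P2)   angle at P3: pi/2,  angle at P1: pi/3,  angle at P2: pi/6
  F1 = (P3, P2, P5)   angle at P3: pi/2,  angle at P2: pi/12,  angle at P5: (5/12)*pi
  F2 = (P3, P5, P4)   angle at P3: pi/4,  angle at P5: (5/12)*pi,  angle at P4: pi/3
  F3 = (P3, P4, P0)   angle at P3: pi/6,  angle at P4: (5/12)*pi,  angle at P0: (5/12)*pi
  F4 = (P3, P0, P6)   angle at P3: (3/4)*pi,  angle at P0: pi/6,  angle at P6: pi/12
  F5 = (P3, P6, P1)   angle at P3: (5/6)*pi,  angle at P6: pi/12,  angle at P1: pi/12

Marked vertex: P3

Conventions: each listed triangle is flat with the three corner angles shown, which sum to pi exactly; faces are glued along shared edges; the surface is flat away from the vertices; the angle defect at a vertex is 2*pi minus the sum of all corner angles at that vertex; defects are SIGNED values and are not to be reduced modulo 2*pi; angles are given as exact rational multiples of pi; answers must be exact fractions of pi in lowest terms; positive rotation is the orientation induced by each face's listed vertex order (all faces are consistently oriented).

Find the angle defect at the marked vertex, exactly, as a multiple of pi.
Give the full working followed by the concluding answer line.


Sum of corner angles at P3: 3*pi
defect = 2*pi - 3*pi

Answer: defect(P3) = -pi


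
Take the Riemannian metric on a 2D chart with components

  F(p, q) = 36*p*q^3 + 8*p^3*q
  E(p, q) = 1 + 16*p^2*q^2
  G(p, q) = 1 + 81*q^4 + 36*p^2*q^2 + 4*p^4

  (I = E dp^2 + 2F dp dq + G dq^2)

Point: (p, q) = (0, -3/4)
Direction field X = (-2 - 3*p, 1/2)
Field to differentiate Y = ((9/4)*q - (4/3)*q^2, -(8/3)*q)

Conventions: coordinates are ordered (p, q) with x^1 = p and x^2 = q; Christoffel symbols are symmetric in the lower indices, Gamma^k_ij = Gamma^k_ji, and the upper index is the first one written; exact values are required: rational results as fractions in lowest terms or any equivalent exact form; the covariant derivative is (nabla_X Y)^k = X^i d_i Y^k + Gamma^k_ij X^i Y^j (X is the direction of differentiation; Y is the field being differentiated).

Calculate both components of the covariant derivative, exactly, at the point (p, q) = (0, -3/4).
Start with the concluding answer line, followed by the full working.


Answer: (nabla_X Y)^p = 17/8, (nabla_X Y)^q = -136618/20451

E = 1, F = 0, G = 6817/256 at the point
E_p = 0, E_q = 0, F_p = -243/16, F_q = 0, G_p = 0, G_q = -2187/16
EG - F^2 = 6817/256;  g^inv = (256/6817) * [[6817/256, 0], [0, 1]]
first-kind symbols [ij,l] = (1/2)(d_i g_jl + d_j g_il - d_l g_ij): [pp,p] = E_p/2 = 0, [pp,q] = F_p - E_q/2 = -243/16, [pq,p] = E_q/2 = 0, [pq,q] = G_p/2 = 0, [qq,p] = F_q - G_p/2 = 0, [qq,q] = G_q/2 = -2187/32
Gamma^p_ij = (G*[ij,p] - F*[ij,q])/(EG - F^2), Gamma^q_ij = (E*[ij,q] - F*[ij,p])/(EG - F^2)
Gamma_ppp = 0, Gamma_ppq = 0, Gamma_pqq = 0, Gamma_qpp = -3888/6817, Gamma_qpq = 0, Gamma_qqq = -17496/6817
X = (-2, 1/2), Y = (-39/16, 2) at the point


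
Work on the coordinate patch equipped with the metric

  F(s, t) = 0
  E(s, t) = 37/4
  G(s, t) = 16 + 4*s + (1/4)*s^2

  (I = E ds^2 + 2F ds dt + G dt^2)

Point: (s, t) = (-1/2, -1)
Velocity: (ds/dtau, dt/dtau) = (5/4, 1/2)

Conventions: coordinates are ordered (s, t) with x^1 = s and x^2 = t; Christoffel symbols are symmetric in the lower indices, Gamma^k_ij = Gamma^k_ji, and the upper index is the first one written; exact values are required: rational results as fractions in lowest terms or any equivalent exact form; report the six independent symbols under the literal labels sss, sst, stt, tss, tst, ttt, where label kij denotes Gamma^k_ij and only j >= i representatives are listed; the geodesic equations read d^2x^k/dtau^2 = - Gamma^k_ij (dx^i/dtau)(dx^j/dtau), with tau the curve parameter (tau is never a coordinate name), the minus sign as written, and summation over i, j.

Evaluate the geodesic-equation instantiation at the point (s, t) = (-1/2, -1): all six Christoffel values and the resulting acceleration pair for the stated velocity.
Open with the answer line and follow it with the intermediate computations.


Answer: Gamma_sss = 0, Gamma_sst = 0, Gamma_stt = -15/74, Gamma_tss = 0, Gamma_tst = 2/15, Gamma_ttt = 0; accelerations (d^2s/dtau^2, d^2t/dtau^2) = (15/296, -1/6)

E = 37/4, F = 0, G = 225/16 at the point
E_s = 0, E_t = 0, F_s = 0, F_t = 0, G_s = 15/4, G_t = 0
EG - F^2 = 8325/64;  g^inv = (64/8325) * [[225/16, 0], [0, 37/4]]
first-kind symbols [ij,l] = (1/2)(d_i g_jl + d_j g_il - d_l g_ij): [ss,s] = E_s/2 = 0, [ss,t] = F_s - E_t/2 = 0, [st,s] = E_t/2 = 0, [st,t] = G_s/2 = 15/8, [tt,s] = F_t - G_s/2 = -15/8, [tt,t] = G_t/2 = 0
Gamma^s_ij = (G*[ij,s] - F*[ij,t])/(EG - F^2), Gamma^t_ij = (E*[ij,t] - F*[ij,s])/(EG - F^2)
Gamma_sss = 0, Gamma_sst = 0, Gamma_stt = -15/74, Gamma_tss = 0, Gamma_tst = 2/15, Gamma_ttt = 0
d^2s/dtau^2 = -(Gamma_sss*(5/4)^2 + 2*Gamma_sst*(5/4)*(1/2) + Gamma_stt*(1/2)^2) = 15/296
d^2t/dtau^2 = -(Gamma_tss*(5/4)^2 + 2*Gamma_tst*(5/4)*(1/2) + Gamma_ttt*(1/2)^2) = -1/6


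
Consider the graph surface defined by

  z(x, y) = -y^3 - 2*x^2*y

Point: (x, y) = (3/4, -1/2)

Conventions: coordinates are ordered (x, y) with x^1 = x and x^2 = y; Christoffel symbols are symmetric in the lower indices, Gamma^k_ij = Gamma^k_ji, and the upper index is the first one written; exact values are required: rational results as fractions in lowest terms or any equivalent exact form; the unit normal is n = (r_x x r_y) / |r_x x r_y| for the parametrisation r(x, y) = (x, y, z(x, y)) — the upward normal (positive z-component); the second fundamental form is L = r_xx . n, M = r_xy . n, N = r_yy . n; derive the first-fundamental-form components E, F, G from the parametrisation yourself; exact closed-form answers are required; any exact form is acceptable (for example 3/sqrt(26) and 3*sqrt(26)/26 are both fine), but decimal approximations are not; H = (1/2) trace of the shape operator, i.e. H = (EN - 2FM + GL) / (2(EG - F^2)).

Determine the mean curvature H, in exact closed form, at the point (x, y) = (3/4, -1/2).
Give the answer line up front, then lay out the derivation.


Answer: H = 488*sqrt(433)/187489

z_x = 3/2, z_y = -15/8, z_xx = 2, z_xy = -3, z_yy = 3
E = 13/4, F = -45/16, G = 289/64; answer radicand W^2 = 433/64
unnormalised second-form numerators: l = 2, m = -3, n = 3; L = l/sqrt(433/64), and similarly M = m/sqrt(W^2), N = n/sqrt(W^2)
H = (E*n - 2*F*m + G*l) / (2*(EG - F^2)*sqrt(W^2)); E*n - 2*F*m + G*l = 61/32, EG - F^2 = 433/64, so H = (61/433)/sqrt(433/64)


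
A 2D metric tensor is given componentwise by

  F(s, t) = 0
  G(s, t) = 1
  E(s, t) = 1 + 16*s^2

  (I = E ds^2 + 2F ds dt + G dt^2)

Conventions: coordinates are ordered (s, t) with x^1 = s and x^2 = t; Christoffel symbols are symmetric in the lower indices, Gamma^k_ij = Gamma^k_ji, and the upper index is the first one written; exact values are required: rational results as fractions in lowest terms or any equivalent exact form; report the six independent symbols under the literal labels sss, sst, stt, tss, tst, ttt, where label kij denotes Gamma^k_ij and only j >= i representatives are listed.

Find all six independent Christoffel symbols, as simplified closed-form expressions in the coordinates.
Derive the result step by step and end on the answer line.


E = 1 + 16*s^2; F = 0; G = 1
Gamma^k_ij = (1/2) g^{kl} (d_i g_jl + d_j g_il - d_l g_ij), with g^inv = (1/(EG-F^2)) [[G, -F], [-F, E]]
first partials: E_s = 32*s, E_t = 0, F_s = 0, F_t = 0, G_s = 0, G_t = 0
D = EG - F^2 = 1 + 16*s^2
expanded: Gamma^s_ss = (G E_s - 2F F_s + F E_t)/(2D), Gamma^s_st = (G E_t - F G_s)/(2D), Gamma^s_tt = (2G F_t - G G_s - F G_t)/(2D), Gamma^t_ss = (2E F_s - E E_t - F E_s)/(2D), Gamma^t_st = (E G_s - F E_t)/(2D), Gamma^t_tt = (E G_t - 2F F_t + F G_s)/(2D); substitute and cancel common factors

Answer: Gamma_sss = 16*s/(16*s^2 + 1), Gamma_sst = 0, Gamma_stt = 0, Gamma_tss = 0, Gamma_tst = 0, Gamma_ttt = 0


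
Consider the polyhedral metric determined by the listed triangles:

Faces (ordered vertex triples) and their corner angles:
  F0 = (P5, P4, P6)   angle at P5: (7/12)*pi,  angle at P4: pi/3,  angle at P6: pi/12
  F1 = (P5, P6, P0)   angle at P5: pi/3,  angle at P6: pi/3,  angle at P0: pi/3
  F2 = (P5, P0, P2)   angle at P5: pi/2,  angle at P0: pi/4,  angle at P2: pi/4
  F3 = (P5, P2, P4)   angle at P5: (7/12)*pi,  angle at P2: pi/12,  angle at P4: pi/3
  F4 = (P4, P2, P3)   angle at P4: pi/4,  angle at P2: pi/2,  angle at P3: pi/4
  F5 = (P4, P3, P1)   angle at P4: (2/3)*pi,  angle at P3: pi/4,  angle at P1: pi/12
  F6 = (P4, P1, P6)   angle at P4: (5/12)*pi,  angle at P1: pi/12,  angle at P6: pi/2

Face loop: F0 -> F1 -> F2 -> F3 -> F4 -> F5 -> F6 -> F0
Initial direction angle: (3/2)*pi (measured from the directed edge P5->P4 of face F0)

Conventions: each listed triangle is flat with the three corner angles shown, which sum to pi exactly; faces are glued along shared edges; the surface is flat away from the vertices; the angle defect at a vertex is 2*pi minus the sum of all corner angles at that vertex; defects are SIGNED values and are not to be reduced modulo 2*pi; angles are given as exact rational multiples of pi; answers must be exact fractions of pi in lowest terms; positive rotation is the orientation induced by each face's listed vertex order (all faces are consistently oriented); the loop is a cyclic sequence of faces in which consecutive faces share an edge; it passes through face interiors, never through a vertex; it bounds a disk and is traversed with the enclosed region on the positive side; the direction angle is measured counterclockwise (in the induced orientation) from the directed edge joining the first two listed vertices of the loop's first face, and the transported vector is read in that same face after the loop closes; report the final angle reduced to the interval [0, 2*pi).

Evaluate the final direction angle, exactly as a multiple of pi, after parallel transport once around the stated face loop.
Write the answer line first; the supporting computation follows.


Answer: final direction angle = (3/2)*pi

enclosed vertex P4: corner angles sum to 2*pi, defect = 2*pi - 2*pi = 0
enclosed vertex P5: corner angles sum to 2*pi, defect = 2*pi - 2*pi = 0
summing the enclosed defects onto the initial angle, mod 2*pi in the induced orientation:
final angle = (3/2)*pi + 0 = (3/2)*pi (mod 2*pi)
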